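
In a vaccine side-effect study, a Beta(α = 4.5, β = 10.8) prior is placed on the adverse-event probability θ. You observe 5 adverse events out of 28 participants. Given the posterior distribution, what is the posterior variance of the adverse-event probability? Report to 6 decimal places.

The Beta prior is conjugate to a Binomial/Bernoulli likelihood; the update adds successes to α and failures to β.
Posterior: Beta(α+k, β+n−k) = Beta(4.5+5, 10.8+23) = Beta(9.5, 33.8).
Var = αβ/((α+β)²(α+β+1)) = 9.5·33.8/(43.3²·44.3) = 0.003866.

0.003866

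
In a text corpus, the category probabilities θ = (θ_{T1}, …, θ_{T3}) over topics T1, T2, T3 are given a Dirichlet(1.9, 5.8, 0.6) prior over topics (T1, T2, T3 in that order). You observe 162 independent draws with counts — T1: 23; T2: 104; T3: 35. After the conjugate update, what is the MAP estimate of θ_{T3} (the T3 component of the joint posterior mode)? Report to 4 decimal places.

The Dirichlet prior is conjugate to the Multinomial likelihood: each posterior αⱼ = prior αⱼ + observed count nⱼ.
Posterior concentration: (24.9, 109.8, 35.6), total = 170.3.
Joint mode component: (α_{T3}−1)/(Σα−K) = 34.6/167.3 = 0.2068.

0.2068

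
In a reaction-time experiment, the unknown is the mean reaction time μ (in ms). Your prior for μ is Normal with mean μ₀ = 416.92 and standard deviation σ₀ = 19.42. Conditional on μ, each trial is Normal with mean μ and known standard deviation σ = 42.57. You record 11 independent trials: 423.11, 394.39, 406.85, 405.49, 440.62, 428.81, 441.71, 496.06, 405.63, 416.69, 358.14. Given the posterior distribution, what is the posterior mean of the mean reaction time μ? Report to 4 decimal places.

418.9054

For Normal data with known variance σ², a Normal(μ₀, σ₀²) prior on μ is conjugate. Posterior precision = 1/σ₀² + n/σ²; posterior mean is the precision-weighted average of μ₀ and x̄.
Σxᵢ = 423.11 + 394.39 + 406.85 + 405.49 + 440.62 + 428.81 + 441.71 + 496.06 + 405.63 + 416.69 + 358.14 = 4617.5, so n·x̄ = 4617.5.
σ₀² = 19.42² = 377.1364, σ² = 42.57² = 1812.2049; σ² + n·σ₀² = 1812.2049 + 11·377.1364 = 5960.7053.
Posterior mean = (μ₀/σ₀² + n·x̄/σ²)/(1/σ₀² + n/σ²) = (σ²·μ₀ + σ₀²·n·x̄)/(σ² + n·σ₀²) = (1812.2049·416.92 + 377.1364·4617.5)/5960.7053 = 2496971.793908/5960.7053 = 418.9054.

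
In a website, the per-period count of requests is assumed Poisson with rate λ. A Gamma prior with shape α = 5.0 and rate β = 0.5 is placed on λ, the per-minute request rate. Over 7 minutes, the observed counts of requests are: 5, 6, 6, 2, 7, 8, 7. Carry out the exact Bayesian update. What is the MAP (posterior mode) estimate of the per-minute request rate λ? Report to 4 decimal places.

With a Gamma(shape α, rate β) prior, the Poisson likelihood is conjugate: the posterior is Gamma(α + ΣXᵢ, β + n).
Sum of counts S = 41 over n = 7 minutes.
Posterior: Gamma(α+S, β+n) = Gamma(5.0+41, 0.5+7) = Gamma(46.0, 7.5).
Mode of Gamma(α,β) for α≥1 is (α−1)/β = 45.0/7.5 = 6.0000.

6.0000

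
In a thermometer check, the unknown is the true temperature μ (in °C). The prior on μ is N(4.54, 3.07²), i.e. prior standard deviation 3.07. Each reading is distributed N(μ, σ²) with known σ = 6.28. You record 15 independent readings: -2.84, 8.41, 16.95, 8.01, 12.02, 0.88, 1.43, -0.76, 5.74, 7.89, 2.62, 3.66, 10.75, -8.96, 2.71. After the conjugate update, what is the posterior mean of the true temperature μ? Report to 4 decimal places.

4.5614

For Normal data with known variance σ², a Normal(μ₀, σ₀²) prior on μ is conjugate. Posterior precision = 1/σ₀² + n/σ²; posterior mean is the precision-weighted average of μ₀ and x̄.
Σxᵢ = (-2.84) + 8.41 + 16.95 + 8.01 + 12.02 + 0.88 + 1.43 + (-0.76) + 5.74 + 7.89 + 2.62 + 3.66 + 10.75 + (-8.96) + 2.71 = 68.51, so n·x̄ = 68.51.
σ₀² = 3.07² = 9.4249, σ² = 6.28² = 39.4384; σ² + n·σ₀² = 39.4384 + 15·9.4249 = 180.8119.
Posterior mean = (μ₀/σ₀² + n·x̄/σ²)/(1/σ₀² + n/σ²) = (σ²·μ₀ + σ₀²·n·x̄)/(σ² + n·σ₀²) = (39.4384·4.54 + 9.4249·68.51)/180.8119 = 824.750235/180.8119 = 4.5614.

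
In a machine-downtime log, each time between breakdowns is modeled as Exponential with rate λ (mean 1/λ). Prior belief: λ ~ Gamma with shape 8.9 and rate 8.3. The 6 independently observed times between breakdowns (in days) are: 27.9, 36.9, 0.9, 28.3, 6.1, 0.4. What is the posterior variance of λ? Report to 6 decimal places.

0.001259

With a Gamma(shape α, rate β) prior on the exponential rate λ, the posterior after n observations with total T = Σxᵢ is Gamma(α+n, β+T).
Sum of observations T = 100.5 days; n = 6.
Posterior: Gamma(8.9+6, 8.3+100.5) = Gamma(14.9, 108.8).
Var = α/β² = 0.001259.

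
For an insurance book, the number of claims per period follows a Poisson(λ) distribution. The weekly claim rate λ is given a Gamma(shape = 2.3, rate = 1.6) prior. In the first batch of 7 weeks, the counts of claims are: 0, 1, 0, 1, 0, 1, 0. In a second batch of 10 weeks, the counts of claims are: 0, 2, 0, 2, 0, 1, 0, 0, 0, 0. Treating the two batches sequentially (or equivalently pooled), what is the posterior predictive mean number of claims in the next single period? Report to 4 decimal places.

0.5538

With a Gamma(shape α, rate β) prior, the Poisson likelihood is conjugate: the posterior is Gamma(α + ΣXᵢ, β + n).
Batch 1: sum of counts S = 3 over n = 7 weeks.
After batch 1: Gamma(α+S, β+n) = Gamma(2.3+3, 1.6+7) = Gamma(5.3, 8.6).
Batch 2: sum of counts S = 5 over n = 10 weeks.
After batch 2: Gamma(α+S, β+n) = Gamma(5.3+5, 8.6+10) = Gamma(10.3, 18.6).
The predictive distribution for one future period is NegBinom with mean α/β = 0.5538.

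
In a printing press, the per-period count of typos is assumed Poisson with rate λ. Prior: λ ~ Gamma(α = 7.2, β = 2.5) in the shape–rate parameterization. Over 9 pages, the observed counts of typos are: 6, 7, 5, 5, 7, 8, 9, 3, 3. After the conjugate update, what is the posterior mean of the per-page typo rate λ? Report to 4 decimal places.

With a Gamma(shape α, rate β) prior, the Poisson likelihood is conjugate: the posterior is Gamma(α + ΣXᵢ, β + n).
Sum of counts S = 53 over n = 9 pages.
Posterior: Gamma(α+S, β+n) = Gamma(7.2+53, 2.5+9) = Gamma(60.2, 11.5).
Posterior mean = α/β = 60.2/11.5 = 5.2348.

5.2348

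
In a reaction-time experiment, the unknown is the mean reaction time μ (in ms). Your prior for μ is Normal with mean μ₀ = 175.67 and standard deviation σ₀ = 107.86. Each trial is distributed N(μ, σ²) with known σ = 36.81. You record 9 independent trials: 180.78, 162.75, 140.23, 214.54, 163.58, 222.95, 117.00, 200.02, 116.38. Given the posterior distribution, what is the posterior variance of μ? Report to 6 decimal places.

148.629484

For Normal data with known variance σ², a Normal(μ₀, σ₀²) prior on μ is conjugate. Posterior precision = 1/σ₀² + n/σ²; posterior mean is the precision-weighted average of μ₀ and x̄.
σ₀² = 107.86² = 11633.7796, σ² = 36.81² = 1354.9761; σ² + n·σ₀² = 1354.9761 + 9·11633.7796 = 106058.9925.
Posterior precision = 1/σ₀² + n/σ² = 1/11633.7796 + 9/1354.9761 = (σ² + n·σ₀²)/(σ₀²σ²) = 106058.9925/(11633.7796·1354.9761); posterior variance σₙ² = σ₀²σ²/(σ² + n·σ₀²) = 11633.7796·1354.9761/106058.9925 = 148.629484.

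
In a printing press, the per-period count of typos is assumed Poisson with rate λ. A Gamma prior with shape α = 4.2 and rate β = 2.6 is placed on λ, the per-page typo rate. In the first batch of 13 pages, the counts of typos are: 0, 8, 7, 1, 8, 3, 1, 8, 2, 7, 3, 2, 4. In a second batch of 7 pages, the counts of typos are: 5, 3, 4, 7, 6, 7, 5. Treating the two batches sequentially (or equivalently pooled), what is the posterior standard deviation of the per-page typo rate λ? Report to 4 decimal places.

With a Gamma(shape α, rate β) prior, the Poisson likelihood is conjugate: the posterior is Gamma(α + ΣXᵢ, β + n).
Batch 1: sum of counts S = 54 over n = 13 pages.
After batch 1: Gamma(α+S, β+n) = Gamma(4.2+54, 2.6+13) = Gamma(58.2, 15.6).
Batch 2: sum of counts S = 37 over n = 7 pages.
After batch 2: Gamma(α+S, β+n) = Gamma(58.2+37, 15.6+7) = Gamma(95.2, 22.6).
SD = √α/β = √95.2/22.6 = 0.4317.

0.4317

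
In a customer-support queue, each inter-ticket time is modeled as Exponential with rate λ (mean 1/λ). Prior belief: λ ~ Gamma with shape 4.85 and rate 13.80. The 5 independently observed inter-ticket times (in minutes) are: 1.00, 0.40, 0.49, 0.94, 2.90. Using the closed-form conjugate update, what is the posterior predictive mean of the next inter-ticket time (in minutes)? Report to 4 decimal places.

With a Gamma(shape α, rate β) prior on the exponential rate λ, the posterior after n observations with total T = Σxᵢ is Gamma(α+n, β+T).
Sum of observations T = 5.73 minutes; n = 5.
Posterior: Gamma(4.85+5, 13.80+5.73) = Gamma(9.85, 19.53).
The predictive distribution for the next observation is Lomax; its mean is β/(α−1) = 19.53/8.85 = 2.2068.

2.2068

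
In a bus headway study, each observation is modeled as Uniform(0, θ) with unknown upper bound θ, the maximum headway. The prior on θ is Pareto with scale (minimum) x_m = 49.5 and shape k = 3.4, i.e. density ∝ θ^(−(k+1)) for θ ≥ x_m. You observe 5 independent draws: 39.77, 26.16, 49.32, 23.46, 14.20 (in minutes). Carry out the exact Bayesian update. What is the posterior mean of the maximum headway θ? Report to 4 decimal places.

56.1892

A Pareto(scale x_m, shape k) prior on the upper bound θ of Uniform(0, θ) is conjugate: posterior is Pareto(max(x_m, max xᵢ), k + n).
Sample maximum = 49.32; prior scale x_m = 49.5 → posterior scale = max = 49.50.
Posterior shape = 3.4 + 5 = 8.4.
E[θ|data] = k·x_m/(k−1) = 8.4·49.50/7.4 = 56.1892.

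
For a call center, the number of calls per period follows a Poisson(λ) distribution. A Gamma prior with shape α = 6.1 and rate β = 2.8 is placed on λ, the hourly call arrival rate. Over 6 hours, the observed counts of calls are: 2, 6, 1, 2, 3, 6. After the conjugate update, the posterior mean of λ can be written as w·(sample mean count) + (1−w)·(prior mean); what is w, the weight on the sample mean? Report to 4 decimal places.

0.6818

With a Gamma(shape α, rate β) prior, the Poisson likelihood is conjugate: the posterior is Gamma(α + ΣXᵢ, β + n).
Posterior mean = (α₀+S)/(β₀+n) = [n/(β₀+n)]·(S/n) + [β₀/(β₀+n)]·(α₀/β₀), so only n and β₀ enter the weight.
Weight on data w = n/(β₀+n) = 6/(2.8+6) = 6/8.8 = 0.6818.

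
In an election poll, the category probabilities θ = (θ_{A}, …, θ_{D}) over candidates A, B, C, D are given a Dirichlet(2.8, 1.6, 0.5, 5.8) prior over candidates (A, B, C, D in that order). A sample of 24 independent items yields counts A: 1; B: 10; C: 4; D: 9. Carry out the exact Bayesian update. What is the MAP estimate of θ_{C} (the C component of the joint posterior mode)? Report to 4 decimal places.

0.1140

The Dirichlet prior is conjugate to the Multinomial likelihood: each posterior αⱼ = prior αⱼ + observed count nⱼ.
Posterior concentration: (3.8, 11.6, 4.5, 14.8), total = 34.7.
Joint mode component: (α_{C}−1)/(Σα−K) = 3.5/30.7 = 0.1140.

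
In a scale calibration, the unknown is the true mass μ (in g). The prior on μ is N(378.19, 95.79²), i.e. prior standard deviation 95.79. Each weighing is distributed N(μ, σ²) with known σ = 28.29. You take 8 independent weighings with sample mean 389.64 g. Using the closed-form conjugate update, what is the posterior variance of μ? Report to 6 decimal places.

98.961561

For Normal data with known variance σ², a Normal(μ₀, σ₀²) prior on μ is conjugate. Posterior precision = 1/σ₀² + n/σ²; posterior mean is the precision-weighted average of μ₀ and x̄.
σ₀² = 95.79² = 9175.7241, σ² = 28.29² = 800.3241; σ² + n·σ₀² = 800.3241 + 8·9175.7241 = 74206.1169.
Posterior precision = 1/σ₀² + n/σ² = 1/9175.7241 + 8/800.3241 = (σ² + n·σ₀²)/(σ₀²σ²) = 74206.1169/(9175.7241·800.3241); posterior variance σₙ² = σ₀²σ²/(σ² + n·σ₀²) = 9175.7241·800.3241/74206.1169 = 98.961561.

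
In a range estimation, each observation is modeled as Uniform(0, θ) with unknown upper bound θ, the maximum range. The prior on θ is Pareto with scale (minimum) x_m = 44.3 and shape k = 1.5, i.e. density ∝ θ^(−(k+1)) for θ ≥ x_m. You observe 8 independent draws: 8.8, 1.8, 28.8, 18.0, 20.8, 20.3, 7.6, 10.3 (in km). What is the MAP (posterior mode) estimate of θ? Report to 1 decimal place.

A Pareto(scale x_m, shape k) prior on the upper bound θ of Uniform(0, θ) is conjugate: posterior is Pareto(max(x_m, max xᵢ), k + n).
Sample maximum = 28.8; prior scale x_m = 44.3 → posterior scale = max = 44.3.
Posterior shape = 1.5 + 8 = 9.5.
The Pareto density is decreasing on [x_m, ∞), so the mode is x_m = 44.3.

44.3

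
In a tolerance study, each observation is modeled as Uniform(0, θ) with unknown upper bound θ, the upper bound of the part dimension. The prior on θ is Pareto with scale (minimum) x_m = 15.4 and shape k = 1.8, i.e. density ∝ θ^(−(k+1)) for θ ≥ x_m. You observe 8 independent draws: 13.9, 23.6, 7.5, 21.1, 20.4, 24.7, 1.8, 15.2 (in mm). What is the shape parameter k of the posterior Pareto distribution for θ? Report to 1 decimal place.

9.8

A Pareto(scale x_m, shape k) prior on the upper bound θ of Uniform(0, θ) is conjugate: posterior is Pareto(max(x_m, max xᵢ), k + n).
Sample maximum = 24.7; prior scale x_m = 15.4 → posterior scale = max = 24.7.
Posterior shape = 1.8 + 8 = 9.8.
Posterior shape k = 9.8.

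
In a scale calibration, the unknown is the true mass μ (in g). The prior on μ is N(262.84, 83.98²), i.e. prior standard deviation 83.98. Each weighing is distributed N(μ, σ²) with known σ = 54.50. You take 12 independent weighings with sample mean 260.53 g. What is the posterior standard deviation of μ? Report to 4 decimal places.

15.4638

For Normal data with known variance σ², a Normal(μ₀, σ₀²) prior on μ is conjugate. Posterior precision = 1/σ₀² + n/σ²; posterior mean is the precision-weighted average of μ₀ and x̄.
σ₀² = 83.98² = 7052.6404, σ² = 54.50² = 2970.25; σ² + n·σ₀² = 2970.25 + 12·7052.6404 = 87601.9348.
Posterior precision = 1/σ₀² + n/σ² = 1/7052.6404 + 12/2970.25 = (σ² + n·σ₀²)/(σ₀²σ²) = 87601.9348/(7052.6404·2970.25); posterior variance σₙ² = σ₀²σ²/(σ² + n·σ₀²) = 7052.6404·2970.25/87601.9348 = 239.128339.
Posterior SD = √σₙ² = √(7052.6404·2970.25/87601.9348) = 15.4638.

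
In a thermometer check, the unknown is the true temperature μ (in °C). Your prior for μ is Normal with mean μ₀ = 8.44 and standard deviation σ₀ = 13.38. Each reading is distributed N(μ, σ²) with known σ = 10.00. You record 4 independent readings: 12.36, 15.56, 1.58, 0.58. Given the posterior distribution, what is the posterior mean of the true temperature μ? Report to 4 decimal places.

For Normal data with known variance σ², a Normal(μ₀, σ₀²) prior on μ is conjugate. Posterior precision = 1/σ₀² + n/σ²; posterior mean is the precision-weighted average of μ₀ and x̄.
Σxᵢ = 12.36 + 15.56 + 1.58 + 0.58 = 30.08, so n·x̄ = 30.08.
σ₀² = 13.38² = 179.0244, σ² = 10.00² = 100; σ² + n·σ₀² = 100 + 4·179.0244 = 816.0976.
Posterior mean = (μ₀/σ₀² + n·x̄/σ²)/(1/σ₀² + n/σ²) = (σ²·μ₀ + σ₀²·n·x̄)/(σ² + n·σ₀²) = (100·8.44 + 179.0244·30.08)/816.0976 = 6229.053952/816.0976 = 7.6327.

7.6327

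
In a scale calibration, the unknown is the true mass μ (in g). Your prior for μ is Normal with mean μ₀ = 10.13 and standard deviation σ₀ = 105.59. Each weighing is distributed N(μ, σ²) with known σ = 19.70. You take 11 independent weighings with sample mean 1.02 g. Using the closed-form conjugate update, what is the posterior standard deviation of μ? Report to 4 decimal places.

For Normal data with known variance σ², a Normal(μ₀, σ₀²) prior on μ is conjugate. Posterior precision = 1/σ₀² + n/σ²; posterior mean is the precision-weighted average of μ₀ and x̄.
σ₀² = 105.59² = 11149.2481, σ² = 19.70² = 388.09; σ² + n·σ₀² = 388.09 + 11·11149.2481 = 123029.8191.
Posterior precision = 1/σ₀² + n/σ² = 1/11149.2481 + 11/388.09 = (σ² + n·σ₀²)/(σ₀²σ²) = 123029.8191/(11149.2481·388.09); posterior variance σₙ² = σ₀²σ²/(σ² + n·σ₀²) = 11149.2481·388.09/123029.8191 = 35.169618.
Posterior SD = √σₙ² = √(11149.2481·388.09/123029.8191) = 5.9304.

5.9304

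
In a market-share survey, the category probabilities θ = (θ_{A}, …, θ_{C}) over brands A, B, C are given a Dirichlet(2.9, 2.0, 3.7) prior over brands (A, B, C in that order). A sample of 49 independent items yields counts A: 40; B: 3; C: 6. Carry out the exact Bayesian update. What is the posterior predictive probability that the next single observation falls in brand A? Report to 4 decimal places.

The Dirichlet prior is conjugate to the Multinomial likelihood: each posterior αⱼ = prior αⱼ + observed count nⱼ.
Posterior concentration: (42.9, 5.0, 9.7), total = 57.6.
P(next = A | data) = α_{A}/Σα = 0.7448.

0.7448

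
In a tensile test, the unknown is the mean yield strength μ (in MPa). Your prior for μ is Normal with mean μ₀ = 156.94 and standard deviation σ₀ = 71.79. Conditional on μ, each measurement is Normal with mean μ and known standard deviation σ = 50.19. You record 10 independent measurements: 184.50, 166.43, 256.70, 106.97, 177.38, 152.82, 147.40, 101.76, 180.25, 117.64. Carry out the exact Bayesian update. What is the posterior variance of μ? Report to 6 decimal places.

For Normal data with known variance σ², a Normal(μ₀, σ₀²) prior on μ is conjugate. Posterior precision = 1/σ₀² + n/σ²; posterior mean is the precision-weighted average of μ₀ and x̄.
σ₀² = 71.79² = 5153.8041, σ² = 50.19² = 2519.0361; σ² + n·σ₀² = 2519.0361 + 10·5153.8041 = 54057.0771.
Posterior precision = 1/σ₀² + n/σ² = 1/5153.8041 + 10/2519.0361 = (σ² + n·σ₀²)/(σ₀²σ²) = 54057.0771/(5153.8041·2519.0361); posterior variance σₙ² = σ₀²σ²/(σ² + n·σ₀²) = 5153.8041·2519.0361/54057.0771 = 240.165012.

240.165012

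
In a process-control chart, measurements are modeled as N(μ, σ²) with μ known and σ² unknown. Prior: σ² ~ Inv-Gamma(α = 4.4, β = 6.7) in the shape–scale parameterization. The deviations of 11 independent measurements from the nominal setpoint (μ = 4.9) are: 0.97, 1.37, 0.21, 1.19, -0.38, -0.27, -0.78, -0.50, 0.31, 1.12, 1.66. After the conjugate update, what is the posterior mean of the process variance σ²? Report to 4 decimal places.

With known mean μ and an Inverse-Gamma(α, β) prior on σ², the Normal likelihood is conjugate: posterior is Inv-Gamma(α + n/2, β + Σ(xᵢ−μ)²/2).
Σ(xᵢ−μ)² = (0.97)² + (1.37)² + (0.21)² + (1.19)² + (-0.38)² + (-0.27)² + (-0.78)² + (-0.50)² + (0.31)² + (1.12)² + (1.66)² = 9.4598.
Posterior: Inv-Gamma(4.4 + 11/2, 6.7 + 9.4598/2) = Inv-Gamma(9.90, 11.42990).
E[σ²|data] = β/(α−1) = 11.42990/8.90 = 1.2843.

1.2843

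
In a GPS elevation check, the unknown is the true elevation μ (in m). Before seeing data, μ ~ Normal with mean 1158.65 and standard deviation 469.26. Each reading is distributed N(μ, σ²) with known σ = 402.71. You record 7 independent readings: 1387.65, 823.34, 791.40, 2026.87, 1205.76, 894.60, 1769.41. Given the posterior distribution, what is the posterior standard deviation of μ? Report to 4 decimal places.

For Normal data with known variance σ², a Normal(μ₀, σ₀²) prior on μ is conjugate. Posterior precision = 1/σ₀² + n/σ²; posterior mean is the precision-weighted average of μ₀ and x̄.
σ₀² = 469.26² = 220204.9476, σ² = 402.71² = 162175.3441; σ² + n·σ₀² = 162175.3441 + 7·220204.9476 = 1703609.9773.
Posterior precision = 1/σ₀² + n/σ² = 1/220204.9476 + 7/162175.3441 = (σ² + n·σ₀²)/(σ₀²σ²) = 1703609.9773/(220204.9476·162175.3441); posterior variance σₙ² = σ₀²σ²/(σ² + n·σ₀²) = 220204.9476·162175.3441/1703609.9773 = 20962.434844.
Posterior SD = √σₙ² = √(220204.9476·162175.3441/1703609.9773) = 144.7841.

144.7841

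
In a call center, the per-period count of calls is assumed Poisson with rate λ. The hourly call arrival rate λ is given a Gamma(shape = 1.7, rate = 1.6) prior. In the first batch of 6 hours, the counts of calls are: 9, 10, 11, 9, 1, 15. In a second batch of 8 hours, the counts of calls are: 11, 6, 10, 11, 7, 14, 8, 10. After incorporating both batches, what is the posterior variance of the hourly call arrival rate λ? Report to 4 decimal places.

0.5494

With a Gamma(shape α, rate β) prior, the Poisson likelihood is conjugate: the posterior is Gamma(α + ΣXᵢ, β + n).
Batch 1: sum of counts S = 55 over n = 6 hours.
After batch 1: Gamma(α+S, β+n) = Gamma(1.7+55, 1.6+6) = Gamma(56.7, 7.6).
Batch 2: sum of counts S = 77 over n = 8 hours.
After batch 2: Gamma(α+S, β+n) = Gamma(56.7+77, 7.6+8) = Gamma(133.7, 15.6).
Var = α/β² = 133.7/15.6² = 0.5494.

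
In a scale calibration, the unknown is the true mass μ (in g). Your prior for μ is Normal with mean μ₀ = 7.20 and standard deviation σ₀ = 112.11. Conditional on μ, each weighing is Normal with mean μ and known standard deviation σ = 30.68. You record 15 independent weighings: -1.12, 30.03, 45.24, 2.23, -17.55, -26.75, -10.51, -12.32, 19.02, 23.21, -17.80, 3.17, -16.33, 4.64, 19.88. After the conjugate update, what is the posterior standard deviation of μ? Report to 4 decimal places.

7.9018

For Normal data with known variance σ², a Normal(μ₀, σ₀²) prior on μ is conjugate. Posterior precision = 1/σ₀² + n/σ²; posterior mean is the precision-weighted average of μ₀ and x̄.
σ₀² = 112.11² = 12568.6521, σ² = 30.68² = 941.2624; σ² + n·σ₀² = 941.2624 + 15·12568.6521 = 189471.0439.
Posterior precision = 1/σ₀² + n/σ² = 1/12568.6521 + 15/941.2624 = (σ² + n·σ₀²)/(σ₀²σ²) = 189471.0439/(12568.6521·941.2624); posterior variance σₙ² = σ₀²σ²/(σ² + n·σ₀²) = 12568.6521·941.2624/189471.0439 = 62.439090.
Posterior SD = √σₙ² = √(12568.6521·941.2624/189471.0439) = 7.9018.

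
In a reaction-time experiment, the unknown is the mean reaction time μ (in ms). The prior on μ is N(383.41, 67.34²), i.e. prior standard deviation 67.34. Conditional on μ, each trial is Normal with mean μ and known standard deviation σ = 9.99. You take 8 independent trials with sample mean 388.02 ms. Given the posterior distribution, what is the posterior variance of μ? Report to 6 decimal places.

For Normal data with known variance σ², a Normal(μ₀, σ₀²) prior on μ is conjugate. Posterior precision = 1/σ₀² + n/σ²; posterior mean is the precision-weighted average of μ₀ and x̄.
σ₀² = 67.34² = 4534.6756, σ² = 9.99² = 99.8001; σ² + n·σ₀² = 99.8001 + 8·4534.6756 = 36377.2049.
Posterior precision = 1/σ₀² + n/σ² = 1/4534.6756 + 8/99.8001 = (σ² + n·σ₀²)/(σ₀²σ²) = 36377.2049/(4534.6756·99.8001); posterior variance σₙ² = σ₀²σ²/(σ² + n·σ₀²) = 4534.6756·99.8001/36377.2049 = 12.440788.

12.440788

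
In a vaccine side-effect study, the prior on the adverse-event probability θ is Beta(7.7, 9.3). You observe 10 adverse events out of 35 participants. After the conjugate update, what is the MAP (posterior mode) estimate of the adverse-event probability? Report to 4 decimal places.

The Beta prior is conjugate to a Binomial/Bernoulli likelihood; the update adds successes to α and failures to β.
Posterior: Beta(α+k, β+n−k) = Beta(7.7+10, 9.3+25) = Beta(17.7, 34.3).
Mode of Beta(a,b) for a,b>1 is (a−1)/(a+b−2) = 16.7/50.0 = 0.3340.

0.3340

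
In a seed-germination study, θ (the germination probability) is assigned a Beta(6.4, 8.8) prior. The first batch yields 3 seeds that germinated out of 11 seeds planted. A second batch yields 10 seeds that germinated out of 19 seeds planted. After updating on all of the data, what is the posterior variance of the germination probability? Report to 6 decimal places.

The Beta prior is conjugate to a Binomial/Bernoulli likelihood; the update adds successes to α and failures to β.
After batch 1: Beta(6.4+3, 8.8+8) = Beta(9.4, 16.8).
After batch 2: Beta(9.4+10, 16.8+9) = Beta(19.4, 25.8).
Var = αβ/((α+β)²(α+β+1)) = 19.4·25.8/(45.2²·46.2) = 0.005303.

0.005303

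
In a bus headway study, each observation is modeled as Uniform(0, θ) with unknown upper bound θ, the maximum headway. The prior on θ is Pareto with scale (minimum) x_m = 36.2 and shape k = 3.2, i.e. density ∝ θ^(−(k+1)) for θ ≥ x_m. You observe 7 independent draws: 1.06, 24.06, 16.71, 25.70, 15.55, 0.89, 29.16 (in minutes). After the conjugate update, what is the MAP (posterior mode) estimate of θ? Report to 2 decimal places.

A Pareto(scale x_m, shape k) prior on the upper bound θ of Uniform(0, θ) is conjugate: posterior is Pareto(max(x_m, max xᵢ), k + n).
Sample maximum = 29.16; prior scale x_m = 36.2 → posterior scale = max = 36.20.
Posterior shape = 3.2 + 7 = 10.2.
The Pareto density is decreasing on [x_m, ∞), so the mode is x_m = 36.20.

36.20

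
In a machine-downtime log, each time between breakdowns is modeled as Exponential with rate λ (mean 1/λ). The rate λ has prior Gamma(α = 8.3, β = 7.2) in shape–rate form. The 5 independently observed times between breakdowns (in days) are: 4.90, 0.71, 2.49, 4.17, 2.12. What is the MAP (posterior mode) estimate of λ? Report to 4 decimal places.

0.5697

With a Gamma(shape α, rate β) prior on the exponential rate λ, the posterior after n observations with total T = Σxᵢ is Gamma(α+n, β+T).
Sum of observations T = 14.39 days; n = 5.
Posterior: Gamma(8.3+5, 7.2+14.39) = Gamma(13.3, 21.59).
Mode = (α−1)/β = 0.5697.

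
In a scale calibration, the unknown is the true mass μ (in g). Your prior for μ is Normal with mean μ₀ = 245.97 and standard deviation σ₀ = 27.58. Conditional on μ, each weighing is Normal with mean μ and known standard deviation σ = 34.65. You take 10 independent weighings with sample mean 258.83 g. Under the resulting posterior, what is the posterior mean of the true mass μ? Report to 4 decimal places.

257.0769

For Normal data with known variance σ², a Normal(μ₀, σ₀²) prior on μ is conjugate. Posterior precision = 1/σ₀² + n/σ²; posterior mean is the precision-weighted average of μ₀ and x̄.
n·x̄ = 10·258.83 = 2588.3.
σ₀² = 27.58² = 760.6564, σ² = 34.65² = 1200.6225; σ² + n·σ₀² = 1200.6225 + 10·760.6564 = 8807.1865.
Posterior mean = (μ₀/σ₀² + n·x̄/σ²)/(1/σ₀² + n/σ²) = (σ²·μ₀ + σ₀²·n·x̄)/(σ² + n·σ₀²) = (1200.6225·245.97 + 760.6564·2588.3)/8807.1865 = 2264124.076445/8807.1865 = 257.0769.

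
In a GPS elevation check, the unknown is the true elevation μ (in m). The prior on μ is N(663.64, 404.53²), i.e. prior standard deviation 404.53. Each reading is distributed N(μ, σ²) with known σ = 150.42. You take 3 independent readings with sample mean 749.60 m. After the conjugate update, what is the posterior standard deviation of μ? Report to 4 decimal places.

84.9104

For Normal data with known variance σ², a Normal(μ₀, σ₀²) prior on μ is conjugate. Posterior precision = 1/σ₀² + n/σ²; posterior mean is the precision-weighted average of μ₀ and x̄.
σ₀² = 404.53² = 163644.5209, σ² = 150.42² = 22626.1764; σ² + n·σ₀² = 22626.1764 + 3·163644.5209 = 513559.7391.
Posterior precision = 1/σ₀² + n/σ² = 1/163644.5209 + 3/22626.1764 = (σ² + n·σ₀²)/(σ₀²σ²) = 513559.7391/(163644.5209·22626.1764); posterior variance σₙ² = σ₀²σ²/(σ² + n·σ₀²) = 163644.5209·22626.1764/513559.7391 = 7209.774277.
Posterior SD = √σₙ² = √(163644.5209·22626.1764/513559.7391) = 84.9104.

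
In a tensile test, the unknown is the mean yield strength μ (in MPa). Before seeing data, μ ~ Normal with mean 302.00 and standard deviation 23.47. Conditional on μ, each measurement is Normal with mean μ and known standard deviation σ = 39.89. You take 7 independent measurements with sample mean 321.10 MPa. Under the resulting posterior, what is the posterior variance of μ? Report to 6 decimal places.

160.912222

For Normal data with known variance σ², a Normal(μ₀, σ₀²) prior on μ is conjugate. Posterior precision = 1/σ₀² + n/σ²; posterior mean is the precision-weighted average of μ₀ and x̄.
σ₀² = 23.47² = 550.8409, σ² = 39.89² = 1591.2121; σ² + n·σ₀² = 1591.2121 + 7·550.8409 = 5447.0984.
Posterior precision = 1/σ₀² + n/σ² = 1/550.8409 + 7/1591.2121 = (σ² + n·σ₀²)/(σ₀²σ²) = 5447.0984/(550.8409·1591.2121); posterior variance σₙ² = σ₀²σ²/(σ² + n·σ₀²) = 550.8409·1591.2121/5447.0984 = 160.912222.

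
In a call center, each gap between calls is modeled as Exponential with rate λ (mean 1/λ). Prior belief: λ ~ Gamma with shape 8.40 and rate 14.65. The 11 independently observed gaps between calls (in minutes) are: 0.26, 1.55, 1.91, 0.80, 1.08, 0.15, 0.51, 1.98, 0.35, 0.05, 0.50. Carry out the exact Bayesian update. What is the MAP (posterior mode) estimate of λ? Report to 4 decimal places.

0.7734

With a Gamma(shape α, rate β) prior on the exponential rate λ, the posterior after n observations with total T = Σxᵢ is Gamma(α+n, β+T).
Sum of observations T = 9.14 minutes; n = 11.
Posterior: Gamma(8.40+11, 14.65+9.14) = Gamma(19.40, 23.79).
Mode = (α−1)/β = 0.7734.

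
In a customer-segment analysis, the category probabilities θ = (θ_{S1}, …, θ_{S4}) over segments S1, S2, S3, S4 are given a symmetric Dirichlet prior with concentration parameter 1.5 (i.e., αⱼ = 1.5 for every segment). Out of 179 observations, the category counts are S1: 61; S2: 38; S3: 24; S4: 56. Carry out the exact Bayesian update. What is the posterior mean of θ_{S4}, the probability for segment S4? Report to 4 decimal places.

0.3108

The Dirichlet prior is conjugate to the Multinomial likelihood: each posterior αⱼ = prior αⱼ + observed count nⱼ.
Posterior concentration: (62.5, 39.5, 25.5, 57.5), total = 185.0.
E[θ_{S4}|data] = α_{S4}/Σα = 57.5/185.0 = 0.3108.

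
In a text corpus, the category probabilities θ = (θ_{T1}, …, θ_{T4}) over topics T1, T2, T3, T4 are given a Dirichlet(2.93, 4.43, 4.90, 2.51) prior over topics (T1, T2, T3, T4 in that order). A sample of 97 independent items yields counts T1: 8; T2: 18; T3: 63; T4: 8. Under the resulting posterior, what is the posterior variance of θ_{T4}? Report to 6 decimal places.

0.000755

The Dirichlet prior is conjugate to the Multinomial likelihood: each posterior αⱼ = prior αⱼ + observed count nⱼ.
Posterior concentration: (10.93, 22.43, 67.90, 10.51), total = 111.77.
Var[θ_j] = α_j(Σα−α_j)/((Σα)²(Σα+1)) = 10.51·101.26/(111.77²·112.77) = 0.000755.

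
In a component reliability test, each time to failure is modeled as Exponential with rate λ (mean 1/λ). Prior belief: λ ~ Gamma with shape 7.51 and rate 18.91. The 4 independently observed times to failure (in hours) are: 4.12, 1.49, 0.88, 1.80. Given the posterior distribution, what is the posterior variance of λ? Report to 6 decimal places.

With a Gamma(shape α, rate β) prior on the exponential rate λ, the posterior after n observations with total T = Σxᵢ is Gamma(α+n, β+T).
Sum of observations T = 8.29 hours; n = 4.
Posterior: Gamma(7.51+4, 18.91+8.29) = Gamma(11.51, 27.20).
Var = α/β² = 0.015557.

0.015557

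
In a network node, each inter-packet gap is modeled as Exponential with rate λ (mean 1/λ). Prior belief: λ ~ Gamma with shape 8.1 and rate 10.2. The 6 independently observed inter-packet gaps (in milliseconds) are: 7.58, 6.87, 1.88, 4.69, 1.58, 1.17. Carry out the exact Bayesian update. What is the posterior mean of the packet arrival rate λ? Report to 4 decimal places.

With a Gamma(shape α, rate β) prior on the exponential rate λ, the posterior after n observations with total T = Σxᵢ is Gamma(α+n, β+T).
Sum of observations T = 23.77 milliseconds; n = 6.
Posterior: Gamma(8.1+6, 10.2+23.77) = Gamma(14.1, 33.97).
Posterior mean of λ = α/β = 14.1/33.97 = 0.4151.

0.4151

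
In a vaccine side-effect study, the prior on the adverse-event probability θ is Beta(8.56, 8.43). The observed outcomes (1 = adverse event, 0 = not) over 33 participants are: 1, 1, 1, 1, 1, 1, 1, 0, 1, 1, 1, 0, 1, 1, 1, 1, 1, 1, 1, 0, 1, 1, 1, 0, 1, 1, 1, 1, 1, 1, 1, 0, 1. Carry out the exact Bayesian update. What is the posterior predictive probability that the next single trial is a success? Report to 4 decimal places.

The Beta prior is conjugate to a Binomial/Bernoulli likelihood; the update adds successes to α and failures to β.
Posterior: Beta(α+k, β+n−k) = Beta(8.56+28, 8.43+5) = Beta(36.56, 13.43).
For a single future Bernoulli trial, P(success | data) = α/(α+β) = 0.7313.

0.7313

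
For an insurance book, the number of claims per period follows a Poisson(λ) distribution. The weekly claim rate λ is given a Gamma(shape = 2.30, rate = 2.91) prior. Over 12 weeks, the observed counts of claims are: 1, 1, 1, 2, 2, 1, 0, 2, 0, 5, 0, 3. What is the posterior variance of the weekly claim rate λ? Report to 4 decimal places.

0.0913

With a Gamma(shape α, rate β) prior, the Poisson likelihood is conjugate: the posterior is Gamma(α + ΣXᵢ, β + n).
Sum of counts S = 18 over n = 12 weeks.
Posterior: Gamma(α+S, β+n) = Gamma(2.30+18, 2.91+12) = Gamma(20.30, 14.91).
Var = α/β² = 20.30/14.91² = 0.0913.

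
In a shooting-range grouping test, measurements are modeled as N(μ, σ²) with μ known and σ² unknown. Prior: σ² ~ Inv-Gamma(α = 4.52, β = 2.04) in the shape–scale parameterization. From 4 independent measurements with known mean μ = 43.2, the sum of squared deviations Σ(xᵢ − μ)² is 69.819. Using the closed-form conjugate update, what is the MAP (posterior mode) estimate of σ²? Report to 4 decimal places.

4.9135

With known mean μ and an Inverse-Gamma(α, β) prior on σ², the Normal likelihood is conjugate: posterior is Inv-Gamma(α + n/2, β + Σ(xᵢ−μ)²/2).
Posterior: Inv-Gamma(4.52 + 4/2, 2.04 + 69.819/2) = Inv-Gamma(6.52, 36.9495).
Mode = β/(α+1) = 36.9495/7.52 = 4.9135.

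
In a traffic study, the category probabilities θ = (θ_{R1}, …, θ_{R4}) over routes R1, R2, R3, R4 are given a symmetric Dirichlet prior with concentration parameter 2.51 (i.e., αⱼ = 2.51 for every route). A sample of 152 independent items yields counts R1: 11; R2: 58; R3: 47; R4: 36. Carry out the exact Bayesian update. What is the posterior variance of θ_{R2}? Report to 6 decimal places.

0.001435

The Dirichlet prior is conjugate to the Multinomial likelihood: each posterior αⱼ = prior αⱼ + observed count nⱼ.
Posterior concentration: (13.51, 60.51, 49.51, 38.51), total = 162.04.
Var[θ_j] = α_j(Σα−α_j)/((Σα)²(Σα+1)) = 60.51·101.53/(162.04²·163.04) = 0.001435.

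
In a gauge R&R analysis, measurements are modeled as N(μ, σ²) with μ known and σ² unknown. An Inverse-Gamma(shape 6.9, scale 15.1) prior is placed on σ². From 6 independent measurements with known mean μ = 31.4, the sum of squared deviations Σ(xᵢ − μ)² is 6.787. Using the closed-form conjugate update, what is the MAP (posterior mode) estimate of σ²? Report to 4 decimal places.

With known mean μ and an Inverse-Gamma(α, β) prior on σ², the Normal likelihood is conjugate: posterior is Inv-Gamma(α + n/2, β + Σ(xᵢ−μ)²/2).
Posterior: Inv-Gamma(6.9 + 6/2, 15.1 + 6.787/2) = Inv-Gamma(9.90, 18.4935).
Mode = β/(α+1) = 18.4935/10.90 = 1.6967.

1.6967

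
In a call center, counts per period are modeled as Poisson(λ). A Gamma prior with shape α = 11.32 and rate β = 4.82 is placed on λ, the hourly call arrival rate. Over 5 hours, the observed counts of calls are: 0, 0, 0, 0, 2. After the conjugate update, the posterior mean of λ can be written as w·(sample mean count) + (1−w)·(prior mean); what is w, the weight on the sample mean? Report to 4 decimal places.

With a Gamma(shape α, rate β) prior, the Poisson likelihood is conjugate: the posterior is Gamma(α + ΣXᵢ, β + n).
Posterior mean = (α₀+S)/(β₀+n) = [n/(β₀+n)]·(S/n) + [β₀/(β₀+n)]·(α₀/β₀), so only n and β₀ enter the weight.
Weight on data w = n/(β₀+n) = 5/(4.82+5) = 5/9.82 = 0.5092.

0.5092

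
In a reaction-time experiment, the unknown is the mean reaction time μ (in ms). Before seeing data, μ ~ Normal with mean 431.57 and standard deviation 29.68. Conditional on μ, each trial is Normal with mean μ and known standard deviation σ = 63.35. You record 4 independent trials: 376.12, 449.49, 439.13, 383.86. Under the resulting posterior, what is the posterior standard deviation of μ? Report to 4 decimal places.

21.6579

For Normal data with known variance σ², a Normal(μ₀, σ₀²) prior on μ is conjugate. Posterior precision = 1/σ₀² + n/σ²; posterior mean is the precision-weighted average of μ₀ and x̄.
σ₀² = 29.68² = 880.9024, σ² = 63.35² = 4013.2225; σ² + n·σ₀² = 4013.2225 + 4·880.9024 = 7536.8321.
Posterior precision = 1/σ₀² + n/σ² = 1/880.9024 + 4/4013.2225 = (σ² + n·σ₀²)/(σ₀²σ²) = 7536.8321/(880.9024·4013.2225); posterior variance σₙ² = σ₀²σ²/(σ² + n·σ₀²) = 880.9024·4013.2225/7536.8321 = 469.064096.
Posterior SD = √σₙ² = √(880.9024·4013.2225/7536.8321) = 21.6579.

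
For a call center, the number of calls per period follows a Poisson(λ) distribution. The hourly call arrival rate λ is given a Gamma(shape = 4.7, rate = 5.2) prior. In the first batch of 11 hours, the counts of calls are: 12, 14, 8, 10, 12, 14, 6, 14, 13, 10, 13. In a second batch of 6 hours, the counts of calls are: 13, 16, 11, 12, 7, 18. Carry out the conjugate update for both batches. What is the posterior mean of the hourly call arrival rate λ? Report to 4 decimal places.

9.3559

With a Gamma(shape α, rate β) prior, the Poisson likelihood is conjugate: the posterior is Gamma(α + ΣXᵢ, β + n).
Batch 1: sum of counts S = 126 over n = 11 hours.
After batch 1: Gamma(α+S, β+n) = Gamma(4.7+126, 5.2+11) = Gamma(130.7, 16.2).
Batch 2: sum of counts S = 77 over n = 6 hours.
After batch 2: Gamma(α+S, β+n) = Gamma(130.7+77, 16.2+6) = Gamma(207.7, 22.2).
Posterior mean = α/β = 207.7/22.2 = 9.3559.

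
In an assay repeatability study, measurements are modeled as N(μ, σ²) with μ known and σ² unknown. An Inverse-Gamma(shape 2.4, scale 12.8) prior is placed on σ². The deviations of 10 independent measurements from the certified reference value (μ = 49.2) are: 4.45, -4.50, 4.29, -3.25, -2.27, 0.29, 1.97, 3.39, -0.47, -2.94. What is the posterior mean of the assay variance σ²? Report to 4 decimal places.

9.6948

With known mean μ and an Inverse-Gamma(α, β) prior on σ², the Normal likelihood is conjugate: posterior is Inv-Gamma(α + n/2, β + Σ(xᵢ−μ)²/2).
Σ(xᵢ−μ)² = (4.45)² + (-4.50)² + (4.29)² + (-3.25)² + (-2.27)² + (0.29)² + (1.97)² + (3.39)² + (-0.47)² + (-2.94)² = 98.4936.
Posterior: Inv-Gamma(2.4 + 10/2, 12.8 + 98.4936/2) = Inv-Gamma(7.40, 62.04680).
E[σ²|data] = β/(α−1) = 62.04680/6.40 = 9.6948.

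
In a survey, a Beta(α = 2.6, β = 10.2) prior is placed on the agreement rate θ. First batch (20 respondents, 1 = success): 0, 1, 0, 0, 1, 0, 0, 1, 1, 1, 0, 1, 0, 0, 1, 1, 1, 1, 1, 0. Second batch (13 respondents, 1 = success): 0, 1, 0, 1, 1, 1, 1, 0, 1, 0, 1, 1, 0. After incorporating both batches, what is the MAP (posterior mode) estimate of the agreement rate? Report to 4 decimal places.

The Beta prior is conjugate to a Binomial/Bernoulli likelihood; the update adds successes to α and failures to β.
After batch 1: Beta(2.6+11, 10.2+9) = Beta(13.6, 19.2).
After batch 2: Beta(13.6+8, 19.2+5) = Beta(21.6, 24.2).
Mode of Beta(a,b) for a,b>1 is (a−1)/(a+b−2) = 20.6/43.8 = 0.4703.

0.4703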